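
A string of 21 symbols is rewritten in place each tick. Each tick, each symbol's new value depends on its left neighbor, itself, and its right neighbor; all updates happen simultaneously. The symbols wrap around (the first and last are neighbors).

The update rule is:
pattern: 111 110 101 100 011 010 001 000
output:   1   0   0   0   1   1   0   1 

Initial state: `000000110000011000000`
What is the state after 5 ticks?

100010100101010011111

111110100111010011111
111100100110010011111
111000100100010011111
110010100101010011111
100010100101010011111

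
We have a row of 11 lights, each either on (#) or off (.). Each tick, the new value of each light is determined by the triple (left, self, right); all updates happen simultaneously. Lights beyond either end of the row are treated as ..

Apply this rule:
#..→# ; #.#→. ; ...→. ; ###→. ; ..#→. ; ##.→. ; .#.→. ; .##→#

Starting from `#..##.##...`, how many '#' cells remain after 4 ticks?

.#.#..#.#..
....#....#.
.....#....#
......#....
count of #: 1

1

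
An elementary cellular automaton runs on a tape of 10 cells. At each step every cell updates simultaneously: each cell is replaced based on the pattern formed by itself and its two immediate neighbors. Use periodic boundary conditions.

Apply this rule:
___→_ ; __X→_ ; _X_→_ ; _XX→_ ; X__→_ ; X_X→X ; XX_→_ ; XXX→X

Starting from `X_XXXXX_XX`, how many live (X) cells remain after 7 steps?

5

_X_XXX_X_X
X_X_X_X_X_
_X_X_X_X_X
X_X_X_X_X_  (repeats step 2; period 2)
step 7: _X_X_X_X_X
count of X: 5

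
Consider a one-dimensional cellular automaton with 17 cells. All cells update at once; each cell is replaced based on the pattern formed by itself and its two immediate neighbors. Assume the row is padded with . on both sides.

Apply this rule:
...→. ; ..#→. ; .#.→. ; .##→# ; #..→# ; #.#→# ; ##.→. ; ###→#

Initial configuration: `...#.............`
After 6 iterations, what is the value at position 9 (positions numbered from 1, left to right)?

....#............
.....#...........
......#..........
.......#.........
........#........
.........#.......
position 9 holds .

.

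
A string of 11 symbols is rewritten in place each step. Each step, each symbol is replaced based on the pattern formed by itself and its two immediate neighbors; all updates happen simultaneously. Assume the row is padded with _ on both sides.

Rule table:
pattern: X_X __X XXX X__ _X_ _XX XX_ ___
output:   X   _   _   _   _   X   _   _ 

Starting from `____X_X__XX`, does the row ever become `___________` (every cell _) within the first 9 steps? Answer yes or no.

yes

_____X___X_
___________
all cells are _ at step 2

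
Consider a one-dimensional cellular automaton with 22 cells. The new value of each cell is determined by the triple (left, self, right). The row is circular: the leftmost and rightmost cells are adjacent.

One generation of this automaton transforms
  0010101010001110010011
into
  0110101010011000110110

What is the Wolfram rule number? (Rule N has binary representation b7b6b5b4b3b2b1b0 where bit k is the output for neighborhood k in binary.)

position 13: 111 → 0  (bit 7 = 0)
position 14: 110 → 0  (bit 6 = 0)
position 3: 101 → 0  (bit 5 = 0)
position 0: 100 → 0  (bit 4 = 0)
position 12: 011 → 1  (bit 3 = 1)
position 2: 010 → 1  (bit 2 = 1)
position 1: 001 → 1  (bit 1 = 1)
position 10: 000 → 0  (bit 0 = 0)
bits b7..b0 = 00001110 = 14

14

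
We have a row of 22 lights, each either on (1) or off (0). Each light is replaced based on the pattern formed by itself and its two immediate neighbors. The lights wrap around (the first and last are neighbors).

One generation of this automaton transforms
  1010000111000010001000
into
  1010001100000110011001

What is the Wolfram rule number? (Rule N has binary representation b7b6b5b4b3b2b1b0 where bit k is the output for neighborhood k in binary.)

position 8: 111 → 0  (bit 7 = 0)
position 9: 110 → 0  (bit 6 = 0)
position 1: 101 → 0  (bit 5 = 0)
position 3: 100 → 0  (bit 4 = 0)
position 7: 011 → 1  (bit 3 = 1)
position 0: 010 → 1  (bit 2 = 1)
position 6: 001 → 1  (bit 1 = 1)
position 4: 000 → 0  (bit 0 = 0)
bits b7..b0 = 00001110 = 14

14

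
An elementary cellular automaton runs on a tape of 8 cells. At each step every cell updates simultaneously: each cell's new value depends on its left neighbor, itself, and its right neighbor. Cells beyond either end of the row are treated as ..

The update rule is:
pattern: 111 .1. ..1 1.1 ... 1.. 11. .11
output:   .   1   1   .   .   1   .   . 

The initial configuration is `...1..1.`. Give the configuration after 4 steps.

...1....

..111111
.1......
111.....
...1....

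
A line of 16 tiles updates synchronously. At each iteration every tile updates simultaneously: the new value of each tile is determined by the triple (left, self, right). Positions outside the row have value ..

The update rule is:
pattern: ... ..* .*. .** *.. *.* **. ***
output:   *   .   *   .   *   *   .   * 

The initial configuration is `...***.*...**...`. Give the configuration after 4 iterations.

**..*.****...***
..*.**.**.**..*.
*.**..*..*..*.**
**..*.**.**.**..

**..*.**.**.**..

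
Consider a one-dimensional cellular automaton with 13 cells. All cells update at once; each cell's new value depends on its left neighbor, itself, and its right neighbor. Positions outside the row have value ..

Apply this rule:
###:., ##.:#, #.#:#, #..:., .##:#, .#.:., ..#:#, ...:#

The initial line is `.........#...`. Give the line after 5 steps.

#.#.####...#.

step 1: #########..##
step 2: #.......#.###
step 3: ..######.##.#
step 4: ###....#####.
step 5: #.#.####...#.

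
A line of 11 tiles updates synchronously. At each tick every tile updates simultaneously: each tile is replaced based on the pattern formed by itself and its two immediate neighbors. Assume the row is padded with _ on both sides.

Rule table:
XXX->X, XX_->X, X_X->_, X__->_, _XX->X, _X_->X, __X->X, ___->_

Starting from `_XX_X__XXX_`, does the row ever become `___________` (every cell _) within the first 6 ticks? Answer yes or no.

XXX_X_XXXX_
XXX_X_XXXX_  (fixed point — unchanged through tick 6)
tick 6 is XXX_X_XXXX_, still not uniform _

no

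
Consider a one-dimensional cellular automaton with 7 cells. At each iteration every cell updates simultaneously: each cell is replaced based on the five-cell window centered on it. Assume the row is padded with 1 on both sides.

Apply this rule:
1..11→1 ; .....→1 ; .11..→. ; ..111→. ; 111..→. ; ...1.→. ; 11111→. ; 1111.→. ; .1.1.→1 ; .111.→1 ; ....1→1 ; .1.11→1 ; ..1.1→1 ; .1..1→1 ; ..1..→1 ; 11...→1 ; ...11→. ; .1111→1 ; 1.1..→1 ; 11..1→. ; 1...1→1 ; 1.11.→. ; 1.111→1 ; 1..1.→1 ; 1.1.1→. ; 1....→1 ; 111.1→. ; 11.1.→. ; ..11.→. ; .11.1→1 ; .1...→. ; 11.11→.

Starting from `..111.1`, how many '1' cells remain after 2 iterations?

iteration 1: .1.1..1
iteration 2: ..1111.
count of 1: 4

4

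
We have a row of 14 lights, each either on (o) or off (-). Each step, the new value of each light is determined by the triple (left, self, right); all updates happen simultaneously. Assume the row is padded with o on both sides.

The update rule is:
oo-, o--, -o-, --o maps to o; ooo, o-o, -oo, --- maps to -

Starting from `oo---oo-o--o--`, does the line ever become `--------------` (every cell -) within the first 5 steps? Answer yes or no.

-oo-o-o-oooooo
--o-o-o-------
ooo-o-oo-----o
--o-o--oo---o-
ooo-ooo-oo-oo-
step 5 is ooo-ooo-oo-oo-, still not uniform -

no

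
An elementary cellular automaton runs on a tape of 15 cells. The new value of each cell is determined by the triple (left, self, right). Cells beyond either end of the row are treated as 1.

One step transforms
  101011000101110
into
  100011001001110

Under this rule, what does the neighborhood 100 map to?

At position 6 the neighborhood is 100; the next row has 0 there.

0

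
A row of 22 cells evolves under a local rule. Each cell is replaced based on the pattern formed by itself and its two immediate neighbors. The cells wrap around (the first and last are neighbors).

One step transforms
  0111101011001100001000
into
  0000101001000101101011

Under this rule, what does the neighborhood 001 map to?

At position 0 the neighborhood is 001; the next row has 0 there.

0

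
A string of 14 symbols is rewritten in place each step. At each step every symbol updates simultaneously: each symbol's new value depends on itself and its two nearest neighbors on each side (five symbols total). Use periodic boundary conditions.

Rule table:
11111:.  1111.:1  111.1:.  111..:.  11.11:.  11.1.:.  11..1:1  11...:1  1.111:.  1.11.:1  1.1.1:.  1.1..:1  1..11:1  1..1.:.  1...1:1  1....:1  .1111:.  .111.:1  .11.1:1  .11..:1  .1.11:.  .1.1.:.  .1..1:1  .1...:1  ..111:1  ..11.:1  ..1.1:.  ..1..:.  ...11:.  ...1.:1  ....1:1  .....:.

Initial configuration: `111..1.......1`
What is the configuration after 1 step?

.1.1..11...1.1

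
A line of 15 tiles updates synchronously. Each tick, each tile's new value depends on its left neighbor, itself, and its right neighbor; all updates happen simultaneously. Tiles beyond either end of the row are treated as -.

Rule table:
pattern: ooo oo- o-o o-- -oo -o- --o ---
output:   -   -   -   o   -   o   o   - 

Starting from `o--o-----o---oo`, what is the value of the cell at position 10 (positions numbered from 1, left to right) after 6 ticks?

tick 1: ooooo---ooo-o--
tick 2: -----o-o----oo-
tick 3: ----oo-oo--o--o
tick 4: ---o-----oooooo
tick 5: --ooo---o------
tick 6: -o---o-ooo-----
position 10 holds o

o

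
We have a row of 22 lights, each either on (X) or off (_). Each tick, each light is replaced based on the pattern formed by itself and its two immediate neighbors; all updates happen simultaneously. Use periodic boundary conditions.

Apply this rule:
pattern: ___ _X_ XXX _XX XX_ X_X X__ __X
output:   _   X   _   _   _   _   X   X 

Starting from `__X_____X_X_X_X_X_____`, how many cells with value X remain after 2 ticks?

7

_XXX___XX_X_X_X_XX____
X___X_X___X_X_X___X___
count of X: 7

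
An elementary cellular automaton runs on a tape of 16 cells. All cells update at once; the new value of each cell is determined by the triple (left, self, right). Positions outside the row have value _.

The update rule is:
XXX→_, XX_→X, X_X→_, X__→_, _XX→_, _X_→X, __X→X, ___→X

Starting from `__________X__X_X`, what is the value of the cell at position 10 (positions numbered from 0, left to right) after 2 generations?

X

XXXXXXXXXXX_XX_X
__________X__X_X
position 10 holds X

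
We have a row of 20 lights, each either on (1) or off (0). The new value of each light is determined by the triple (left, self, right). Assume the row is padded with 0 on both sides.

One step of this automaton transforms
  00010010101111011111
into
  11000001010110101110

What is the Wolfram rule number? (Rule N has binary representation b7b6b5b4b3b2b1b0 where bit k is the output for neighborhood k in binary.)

position 11: 111 → 1  (bit 7 = 1)
position 13: 110 → 0  (bit 6 = 0)
position 7: 101 → 1  (bit 5 = 1)
position 4: 100 → 0  (bit 4 = 0)
position 10: 011 → 0  (bit 3 = 0)
position 3: 010 → 0  (bit 2 = 0)
position 2: 001 → 0  (bit 1 = 0)
position 0: 000 → 1  (bit 0 = 1)
bits b7..b0 = 10100001 = 161

161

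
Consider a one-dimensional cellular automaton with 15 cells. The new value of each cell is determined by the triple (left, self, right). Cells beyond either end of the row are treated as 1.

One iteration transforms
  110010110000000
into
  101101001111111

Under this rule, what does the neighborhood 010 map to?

0

At position 4 the neighborhood is 010; the next row has 0 there.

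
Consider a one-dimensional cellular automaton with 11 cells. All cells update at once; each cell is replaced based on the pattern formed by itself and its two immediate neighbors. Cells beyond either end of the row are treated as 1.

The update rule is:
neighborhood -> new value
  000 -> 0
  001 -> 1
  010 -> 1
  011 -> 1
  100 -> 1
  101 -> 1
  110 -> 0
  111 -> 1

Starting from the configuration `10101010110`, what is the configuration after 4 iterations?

11111101111

01111111101
11111111011
11111110111
11111101111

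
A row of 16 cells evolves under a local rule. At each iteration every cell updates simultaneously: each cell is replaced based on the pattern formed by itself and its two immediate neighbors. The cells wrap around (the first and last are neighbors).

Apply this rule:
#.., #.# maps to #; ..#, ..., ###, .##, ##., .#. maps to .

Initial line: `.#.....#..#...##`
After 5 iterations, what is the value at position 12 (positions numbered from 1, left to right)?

.

#.#.....#..#....
.#.#.....#..#...
..#.#.....#..#..
...#.#.....#..#.
....#.#.....#..#
position 12 holds .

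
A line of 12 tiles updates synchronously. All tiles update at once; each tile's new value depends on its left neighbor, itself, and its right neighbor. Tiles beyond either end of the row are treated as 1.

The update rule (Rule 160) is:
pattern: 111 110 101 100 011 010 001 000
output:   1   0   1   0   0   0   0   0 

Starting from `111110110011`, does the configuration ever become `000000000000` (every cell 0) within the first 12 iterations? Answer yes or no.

iteration 1: 111101000001
iteration 2: 111010000000
iteration 3: 110100000000
iteration 4: 101000000000
iteration 5: 010000000000
iteration 6: 100000000000
iteration 7: 000000000000
all cells are 0 at iteration 7

yes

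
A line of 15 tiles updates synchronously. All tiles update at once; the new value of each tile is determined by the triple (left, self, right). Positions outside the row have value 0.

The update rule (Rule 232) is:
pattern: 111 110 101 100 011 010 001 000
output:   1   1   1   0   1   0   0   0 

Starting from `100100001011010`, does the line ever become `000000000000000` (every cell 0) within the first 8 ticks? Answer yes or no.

000000000111100
000000000111100  (fixed point — unchanged through tick 8)
tick 8 is 000000000111100, still not uniform 0

no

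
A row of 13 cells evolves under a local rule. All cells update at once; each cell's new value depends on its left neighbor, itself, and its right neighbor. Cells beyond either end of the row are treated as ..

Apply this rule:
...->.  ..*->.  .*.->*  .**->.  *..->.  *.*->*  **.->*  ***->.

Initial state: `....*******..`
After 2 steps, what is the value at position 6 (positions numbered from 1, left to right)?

..........*..
..........*..
position 6 holds .

.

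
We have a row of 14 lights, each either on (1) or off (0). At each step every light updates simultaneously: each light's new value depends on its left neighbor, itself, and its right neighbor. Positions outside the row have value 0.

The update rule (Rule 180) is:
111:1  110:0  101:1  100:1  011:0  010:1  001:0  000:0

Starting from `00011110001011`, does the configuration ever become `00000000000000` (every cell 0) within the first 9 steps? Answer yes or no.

00001101001100
00000011100010
00000001010011
00000001111000
00000000110100
00000000001110
00000000000101
00000000000111
00000000000010
step 9 is 00000000000010, still not uniform 0

no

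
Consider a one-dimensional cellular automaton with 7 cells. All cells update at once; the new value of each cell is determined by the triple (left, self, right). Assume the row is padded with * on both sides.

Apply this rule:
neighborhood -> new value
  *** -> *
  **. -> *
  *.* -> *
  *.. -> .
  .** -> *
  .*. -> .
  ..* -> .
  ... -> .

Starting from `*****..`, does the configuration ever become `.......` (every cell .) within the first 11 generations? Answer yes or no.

no

*****..  (fixed point — unchanged through generation 11)
generation 11 is *****.., still not uniform .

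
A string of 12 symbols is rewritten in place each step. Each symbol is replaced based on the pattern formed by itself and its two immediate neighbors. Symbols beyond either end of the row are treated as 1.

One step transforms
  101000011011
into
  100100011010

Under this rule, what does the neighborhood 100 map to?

At position 3 the neighborhood is 100; the next row has 1 there.

1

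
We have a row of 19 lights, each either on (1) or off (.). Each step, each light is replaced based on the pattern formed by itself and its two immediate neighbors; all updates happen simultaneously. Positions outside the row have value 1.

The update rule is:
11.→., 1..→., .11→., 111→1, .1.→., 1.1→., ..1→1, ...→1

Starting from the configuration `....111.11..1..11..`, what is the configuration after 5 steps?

.11....1111..1..1.1

step 1: .111.1.....1..1...1
step 2: ..1....1111..1..11.
step 3: .1..111.11..1..1...
step 4: ...1.1.....1..1..11
step 5: .11....1111..1..1.1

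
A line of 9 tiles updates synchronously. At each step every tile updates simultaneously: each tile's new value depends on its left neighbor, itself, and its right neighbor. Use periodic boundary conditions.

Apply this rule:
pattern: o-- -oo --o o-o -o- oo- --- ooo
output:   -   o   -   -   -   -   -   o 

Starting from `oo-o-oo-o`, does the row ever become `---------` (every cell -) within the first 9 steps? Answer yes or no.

step 1: o----o--o
step 2: --------o
step 3: ---------
all cells are - at step 3

yes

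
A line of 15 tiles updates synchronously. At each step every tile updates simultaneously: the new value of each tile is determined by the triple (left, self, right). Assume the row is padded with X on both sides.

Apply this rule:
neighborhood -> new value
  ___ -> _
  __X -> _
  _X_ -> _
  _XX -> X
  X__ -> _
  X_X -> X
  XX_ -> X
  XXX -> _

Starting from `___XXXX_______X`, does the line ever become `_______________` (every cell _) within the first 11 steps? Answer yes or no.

step 1: ___X__X_______X
step 2: ______________X
step 3: ______________X  (fixed point — unchanged through step 11)
step 11 is ______________X, still not uniform _

no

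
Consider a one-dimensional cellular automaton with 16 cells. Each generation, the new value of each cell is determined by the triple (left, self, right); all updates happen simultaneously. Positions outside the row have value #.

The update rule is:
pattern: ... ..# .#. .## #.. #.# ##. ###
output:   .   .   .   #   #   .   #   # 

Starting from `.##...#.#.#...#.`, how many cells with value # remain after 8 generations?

generation 1: .###.......#....
generation 2: .####.......#...
generation 3: .#####.......#..
generation 4: .######.......#.
generation 5: .#######........
generation 6: .########.......
generation 7: .#########......
generation 8: .##########.....
count of #: 10

10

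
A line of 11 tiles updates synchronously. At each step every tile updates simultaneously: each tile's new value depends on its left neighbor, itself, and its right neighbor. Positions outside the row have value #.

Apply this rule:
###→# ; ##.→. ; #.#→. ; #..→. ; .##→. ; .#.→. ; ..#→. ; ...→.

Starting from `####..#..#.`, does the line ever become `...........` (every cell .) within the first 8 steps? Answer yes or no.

yes

###........
##.........
#..........
...........
all cells are . at step 4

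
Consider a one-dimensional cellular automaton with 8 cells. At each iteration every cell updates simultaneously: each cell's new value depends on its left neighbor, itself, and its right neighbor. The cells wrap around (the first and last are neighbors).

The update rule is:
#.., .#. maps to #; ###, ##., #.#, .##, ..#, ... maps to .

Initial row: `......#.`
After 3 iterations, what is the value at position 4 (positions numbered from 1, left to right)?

iteration 1: ......##
iteration 2: #.......
iteration 3: ##......
position 4 holds .

.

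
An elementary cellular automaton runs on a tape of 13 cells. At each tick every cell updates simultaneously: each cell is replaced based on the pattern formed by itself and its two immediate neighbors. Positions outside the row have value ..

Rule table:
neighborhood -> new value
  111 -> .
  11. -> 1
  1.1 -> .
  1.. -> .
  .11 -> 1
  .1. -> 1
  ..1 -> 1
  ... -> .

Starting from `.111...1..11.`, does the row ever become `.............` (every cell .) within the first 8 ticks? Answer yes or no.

no

11.1..11.111.
11.1.111.1.1.
11.1.1.1.1.1.
11.1.1.1.1.1.  (fixed point — unchanged through tick 8)
tick 8 is 11.1.1.1.1.1., still not uniform .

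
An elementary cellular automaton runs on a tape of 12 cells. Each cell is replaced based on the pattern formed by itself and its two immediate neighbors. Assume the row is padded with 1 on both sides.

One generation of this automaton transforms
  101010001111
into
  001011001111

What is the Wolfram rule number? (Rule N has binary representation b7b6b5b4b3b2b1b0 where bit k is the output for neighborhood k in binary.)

position 9: 111 → 1  (bit 7 = 1)
position 0: 110 → 0  (bit 6 = 0)
position 1: 101 → 0  (bit 5 = 0)
position 5: 100 → 1  (bit 4 = 1)
position 8: 011 → 1  (bit 3 = 1)
position 2: 010 → 1  (bit 2 = 1)
position 7: 001 → 0  (bit 1 = 0)
position 6: 000 → 0  (bit 0 = 0)
bits b7..b0 = 10011100 = 156

156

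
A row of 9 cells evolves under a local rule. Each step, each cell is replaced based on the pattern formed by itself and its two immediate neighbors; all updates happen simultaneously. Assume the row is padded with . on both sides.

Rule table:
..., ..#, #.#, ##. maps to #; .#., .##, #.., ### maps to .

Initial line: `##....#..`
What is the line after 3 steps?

.#..#.#..

step 1: .#.###..#
step 2: #.#..#.#.
step 3: .#..#.#..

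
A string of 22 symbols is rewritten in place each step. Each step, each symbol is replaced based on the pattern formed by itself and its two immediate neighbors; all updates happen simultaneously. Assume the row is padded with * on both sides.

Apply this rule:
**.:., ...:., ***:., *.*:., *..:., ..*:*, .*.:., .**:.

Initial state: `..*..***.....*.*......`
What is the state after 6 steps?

.*..*.......*........*
...*.......*........*.
..*.......*........*..
.*.......*........*..*
........*........*..*.
.......*........*..*..

.......*........*..*..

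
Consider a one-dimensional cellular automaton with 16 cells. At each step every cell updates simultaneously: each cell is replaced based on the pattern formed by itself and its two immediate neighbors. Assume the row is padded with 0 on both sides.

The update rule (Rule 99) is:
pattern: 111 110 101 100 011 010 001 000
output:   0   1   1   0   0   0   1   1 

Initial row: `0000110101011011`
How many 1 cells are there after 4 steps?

1111011010101101
0001101101010110
1110110110101010
0011011011010100
count of 1: 8

8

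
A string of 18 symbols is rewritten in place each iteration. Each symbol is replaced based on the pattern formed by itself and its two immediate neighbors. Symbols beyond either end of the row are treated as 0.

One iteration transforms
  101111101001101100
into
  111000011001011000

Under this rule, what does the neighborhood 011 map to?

1

At position 2 the neighborhood is 011; the next row has 1 there.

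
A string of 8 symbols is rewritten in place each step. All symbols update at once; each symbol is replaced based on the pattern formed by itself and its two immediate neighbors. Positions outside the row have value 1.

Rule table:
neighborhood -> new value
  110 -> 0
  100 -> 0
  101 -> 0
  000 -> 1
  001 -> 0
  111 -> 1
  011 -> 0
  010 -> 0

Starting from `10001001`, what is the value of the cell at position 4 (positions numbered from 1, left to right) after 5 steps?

00100000
00001110
01100100
00000000
01111110
position 4 holds 1

1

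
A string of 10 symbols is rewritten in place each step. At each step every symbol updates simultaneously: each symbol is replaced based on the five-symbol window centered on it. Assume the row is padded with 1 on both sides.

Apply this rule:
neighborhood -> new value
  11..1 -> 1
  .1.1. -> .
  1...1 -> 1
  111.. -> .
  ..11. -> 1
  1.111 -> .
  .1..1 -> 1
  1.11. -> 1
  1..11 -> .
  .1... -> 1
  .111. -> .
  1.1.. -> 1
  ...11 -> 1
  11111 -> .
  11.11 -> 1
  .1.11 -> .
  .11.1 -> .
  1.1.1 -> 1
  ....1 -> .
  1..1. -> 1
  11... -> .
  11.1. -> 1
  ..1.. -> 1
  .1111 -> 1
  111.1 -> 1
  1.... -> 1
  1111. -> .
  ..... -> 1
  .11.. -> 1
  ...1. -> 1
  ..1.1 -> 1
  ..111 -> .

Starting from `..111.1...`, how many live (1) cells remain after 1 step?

step 1: 1...111111
count of 1: 7

7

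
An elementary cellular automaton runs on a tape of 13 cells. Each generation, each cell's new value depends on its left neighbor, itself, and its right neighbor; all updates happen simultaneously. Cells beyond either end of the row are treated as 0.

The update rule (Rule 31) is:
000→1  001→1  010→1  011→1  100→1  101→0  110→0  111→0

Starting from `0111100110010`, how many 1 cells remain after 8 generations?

8

generation 1: 1100011101111
generation 2: 1011110001000
generation 3: 1010001111111
generation 4: 1011111000000
generation 5: 1010000111111
generation 6: 1011111100000
generation 7: 1010000011111
generation 8: 1011111110000
count of 1: 8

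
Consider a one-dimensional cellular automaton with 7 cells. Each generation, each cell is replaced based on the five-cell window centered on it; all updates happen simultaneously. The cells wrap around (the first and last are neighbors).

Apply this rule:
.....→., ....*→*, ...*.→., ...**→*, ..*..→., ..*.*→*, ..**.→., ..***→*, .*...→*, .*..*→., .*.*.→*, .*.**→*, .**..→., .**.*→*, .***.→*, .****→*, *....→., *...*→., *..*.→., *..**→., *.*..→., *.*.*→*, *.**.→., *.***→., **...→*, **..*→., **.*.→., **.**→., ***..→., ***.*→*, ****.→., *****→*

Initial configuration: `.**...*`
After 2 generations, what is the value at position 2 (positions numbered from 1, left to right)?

.

*..*..*
.......
position 2 holds .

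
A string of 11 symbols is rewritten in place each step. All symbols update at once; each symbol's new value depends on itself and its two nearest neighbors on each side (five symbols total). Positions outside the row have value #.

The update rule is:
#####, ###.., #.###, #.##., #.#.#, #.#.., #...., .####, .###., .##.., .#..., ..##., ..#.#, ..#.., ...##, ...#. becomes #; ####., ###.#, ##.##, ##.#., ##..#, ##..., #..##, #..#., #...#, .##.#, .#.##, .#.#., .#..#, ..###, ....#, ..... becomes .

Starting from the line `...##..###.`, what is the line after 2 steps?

...##..##..

..###...#..
...##..##..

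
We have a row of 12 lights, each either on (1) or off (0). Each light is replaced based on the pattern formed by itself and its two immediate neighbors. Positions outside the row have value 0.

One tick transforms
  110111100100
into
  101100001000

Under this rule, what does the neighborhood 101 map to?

1

At position 2 the neighborhood is 101; the next row has 1 there.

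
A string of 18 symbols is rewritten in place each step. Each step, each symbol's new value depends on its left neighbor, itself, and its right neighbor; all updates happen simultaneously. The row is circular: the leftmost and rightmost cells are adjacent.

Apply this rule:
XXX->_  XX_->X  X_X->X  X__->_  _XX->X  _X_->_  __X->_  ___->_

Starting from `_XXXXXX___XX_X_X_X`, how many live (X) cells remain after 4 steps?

6

XX____X___XXX_X_X_
XX________X_XX_X_X
_X_________XXXX_XX
X__________X__XXXX
count of X: 6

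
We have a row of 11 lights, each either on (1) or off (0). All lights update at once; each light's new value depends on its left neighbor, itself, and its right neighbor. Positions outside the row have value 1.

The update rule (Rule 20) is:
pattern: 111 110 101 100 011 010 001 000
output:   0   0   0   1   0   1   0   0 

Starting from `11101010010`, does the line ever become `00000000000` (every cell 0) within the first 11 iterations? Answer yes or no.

no

iteration 1: 00001011010
iteration 2: 10001000010
iteration 3: 01001100010
iteration 4: 01100010010
iteration 5: 00010011010
iteration 6: 10011000010
iteration 7: 01000100010
iteration 8: 01100110010
iteration 9: 00010001010
iteration 10: 10011001010
iteration 11: 01000101010
iteration 11 is 01000101010, still not uniform 0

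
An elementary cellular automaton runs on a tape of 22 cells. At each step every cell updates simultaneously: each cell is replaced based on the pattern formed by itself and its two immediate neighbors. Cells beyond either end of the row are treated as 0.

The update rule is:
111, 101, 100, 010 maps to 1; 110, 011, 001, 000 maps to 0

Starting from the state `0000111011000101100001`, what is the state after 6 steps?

0000010100100110010001
0000011110110001011001
0000001101001001100101
0000000011101100010111
0000000001010010011010
0000000001111011000111

0000000001111011000111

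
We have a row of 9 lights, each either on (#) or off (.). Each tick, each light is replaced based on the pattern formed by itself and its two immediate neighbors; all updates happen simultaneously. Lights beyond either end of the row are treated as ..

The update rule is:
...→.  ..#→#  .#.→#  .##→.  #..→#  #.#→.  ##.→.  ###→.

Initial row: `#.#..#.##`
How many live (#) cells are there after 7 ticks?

#.####...
#.....#..
##...###.
..#.#...#
.##.##.##
#........
##.......
count of #: 2

2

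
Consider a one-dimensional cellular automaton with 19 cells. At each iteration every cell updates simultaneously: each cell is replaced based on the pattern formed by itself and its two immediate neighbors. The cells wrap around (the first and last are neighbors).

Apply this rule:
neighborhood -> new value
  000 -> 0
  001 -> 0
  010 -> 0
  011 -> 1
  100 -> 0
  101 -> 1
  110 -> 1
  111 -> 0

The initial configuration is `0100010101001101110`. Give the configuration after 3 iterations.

0000000000000001100

0000001010001111010
0000000100001001100
0000000000000001100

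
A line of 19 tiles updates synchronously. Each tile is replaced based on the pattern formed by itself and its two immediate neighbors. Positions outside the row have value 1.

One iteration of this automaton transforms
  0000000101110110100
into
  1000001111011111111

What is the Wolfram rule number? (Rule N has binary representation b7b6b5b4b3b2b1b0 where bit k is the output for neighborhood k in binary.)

position 10: 111 → 0  (bit 7 = 0)
position 11: 110 → 1  (bit 6 = 1)
position 8: 101 → 1  (bit 5 = 1)
position 0: 100 → 1  (bit 4 = 1)
position 9: 011 → 1  (bit 3 = 1)
position 7: 010 → 1  (bit 2 = 1)
position 6: 001 → 1  (bit 1 = 1)
position 1: 000 → 0  (bit 0 = 0)
bits b7..b0 = 01111110 = 126

126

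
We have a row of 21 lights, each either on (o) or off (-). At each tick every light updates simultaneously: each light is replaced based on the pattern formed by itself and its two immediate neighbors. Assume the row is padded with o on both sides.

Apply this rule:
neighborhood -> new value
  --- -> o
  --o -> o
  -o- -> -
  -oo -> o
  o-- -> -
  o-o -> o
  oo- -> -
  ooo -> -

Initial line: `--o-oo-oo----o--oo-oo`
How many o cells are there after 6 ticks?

-o-oo-oo--ooo--oo-oo-
o-oo-oo--oo---oo-oo-o
-oo-oo--oo--ooo-oo-oo
oo-oo--oo--oo--oo-oo-
--oo--oo--oo--oo-oo-o
-oo--oo--oo--oo-oo-oo
count of o: 12

12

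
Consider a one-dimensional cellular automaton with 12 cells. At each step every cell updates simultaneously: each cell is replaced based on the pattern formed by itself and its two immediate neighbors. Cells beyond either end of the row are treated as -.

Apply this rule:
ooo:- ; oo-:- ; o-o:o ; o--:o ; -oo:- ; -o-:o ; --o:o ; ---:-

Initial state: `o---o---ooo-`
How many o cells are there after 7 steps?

oo-ooo-o---o
--o---ooo-oo
-ooo-o---o--
o---ooo-ooo-
oo-o---o---o
--ooo-ooo-oo
-o---o---o--
count of o: 3

3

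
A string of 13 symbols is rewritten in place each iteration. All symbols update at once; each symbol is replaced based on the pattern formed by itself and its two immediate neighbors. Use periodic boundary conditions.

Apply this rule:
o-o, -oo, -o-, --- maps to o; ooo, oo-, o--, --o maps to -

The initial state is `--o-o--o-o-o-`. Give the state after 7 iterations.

o-ooo--ooooo-
ooo----o----o
----oo-o-oo-o
-oo-o-oooo-oo
oo-oooo---oo-
o-oo----o-o-o
-oo--oo-ooooo

-oo--oo-ooooo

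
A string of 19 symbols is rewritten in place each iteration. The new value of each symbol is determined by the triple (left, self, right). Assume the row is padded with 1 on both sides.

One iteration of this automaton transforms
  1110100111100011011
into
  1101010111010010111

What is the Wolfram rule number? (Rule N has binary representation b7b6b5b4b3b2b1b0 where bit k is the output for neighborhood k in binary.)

184

position 0: 111 → 1  (bit 7 = 1)
position 2: 110 → 0  (bit 6 = 0)
position 3: 101 → 1  (bit 5 = 1)
position 5: 100 → 1  (bit 4 = 1)
position 7: 011 → 1  (bit 3 = 1)
position 4: 010 → 0  (bit 2 = 0)
position 6: 001 → 0  (bit 1 = 0)
position 12: 000 → 0  (bit 0 = 0)
bits b7..b0 = 10111000 = 184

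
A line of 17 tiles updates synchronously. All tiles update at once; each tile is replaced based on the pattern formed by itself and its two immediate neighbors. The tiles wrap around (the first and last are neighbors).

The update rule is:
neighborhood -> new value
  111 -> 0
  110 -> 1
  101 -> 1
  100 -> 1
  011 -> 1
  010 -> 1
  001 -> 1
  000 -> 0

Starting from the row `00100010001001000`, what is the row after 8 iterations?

01101100011111110

iteration 1: 01110111011111100
iteration 2: 11011101110000110
iteration 3: 11110111011001111
iteration 4: 00011101111111000
iteration 5: 00110111000001100
iteration 6: 01111101100011110
iteration 7: 11000111110110011
iteration 8: 01101100011111110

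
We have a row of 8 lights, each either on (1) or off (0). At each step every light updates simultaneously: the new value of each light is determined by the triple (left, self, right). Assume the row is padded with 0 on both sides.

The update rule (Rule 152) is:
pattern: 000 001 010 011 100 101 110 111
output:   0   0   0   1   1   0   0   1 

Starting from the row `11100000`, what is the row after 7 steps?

11010000
10001000
01000100
00100010
00010001
00001000
00000100

00000100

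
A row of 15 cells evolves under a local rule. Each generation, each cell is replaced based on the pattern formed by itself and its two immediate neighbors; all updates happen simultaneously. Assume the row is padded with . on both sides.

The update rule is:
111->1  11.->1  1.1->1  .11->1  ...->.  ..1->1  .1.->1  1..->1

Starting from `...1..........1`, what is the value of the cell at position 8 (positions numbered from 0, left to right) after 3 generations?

generation 1: ..111........11
generation 2: .11111......111
generation 3: 1111111....1111
position 8 holds .

.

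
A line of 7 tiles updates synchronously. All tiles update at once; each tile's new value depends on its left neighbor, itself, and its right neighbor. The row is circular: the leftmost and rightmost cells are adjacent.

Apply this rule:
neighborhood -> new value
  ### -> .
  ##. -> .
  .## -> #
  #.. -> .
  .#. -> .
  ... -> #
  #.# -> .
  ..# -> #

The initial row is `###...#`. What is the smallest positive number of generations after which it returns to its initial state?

....###
.####..
##....#
...####
.###...
##...##
...###.
####...
#....##
..####.
###....
#...###
..###..
###...#

14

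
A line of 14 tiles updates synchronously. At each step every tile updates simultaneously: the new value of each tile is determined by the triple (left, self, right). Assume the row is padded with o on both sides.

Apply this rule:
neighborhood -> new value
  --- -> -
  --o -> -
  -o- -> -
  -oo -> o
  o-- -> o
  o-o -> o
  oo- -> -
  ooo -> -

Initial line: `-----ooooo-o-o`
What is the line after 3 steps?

o-o----o---o-o

o----o----o-oo
-o----o----oo-
o-o----o---o-o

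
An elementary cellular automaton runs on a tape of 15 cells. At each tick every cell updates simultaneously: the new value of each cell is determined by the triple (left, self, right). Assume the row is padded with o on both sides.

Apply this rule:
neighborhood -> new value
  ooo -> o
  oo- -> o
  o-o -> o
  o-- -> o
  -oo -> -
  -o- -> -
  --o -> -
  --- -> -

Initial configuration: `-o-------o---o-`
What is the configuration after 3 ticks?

ooo-o-------o--

o-o-------o---o
oo-o-------o---
ooo-o-------o--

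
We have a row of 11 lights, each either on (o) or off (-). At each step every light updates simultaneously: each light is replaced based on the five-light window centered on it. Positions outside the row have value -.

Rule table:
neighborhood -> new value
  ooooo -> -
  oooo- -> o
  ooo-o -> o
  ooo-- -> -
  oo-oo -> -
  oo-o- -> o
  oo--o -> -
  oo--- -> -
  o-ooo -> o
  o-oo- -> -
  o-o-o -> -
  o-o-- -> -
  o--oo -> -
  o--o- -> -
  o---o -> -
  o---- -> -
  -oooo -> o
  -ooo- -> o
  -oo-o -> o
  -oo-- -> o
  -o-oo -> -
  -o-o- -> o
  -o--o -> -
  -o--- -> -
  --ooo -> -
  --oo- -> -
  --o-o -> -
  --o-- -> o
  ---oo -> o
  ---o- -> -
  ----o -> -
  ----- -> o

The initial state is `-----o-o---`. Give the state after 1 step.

ooo---o---o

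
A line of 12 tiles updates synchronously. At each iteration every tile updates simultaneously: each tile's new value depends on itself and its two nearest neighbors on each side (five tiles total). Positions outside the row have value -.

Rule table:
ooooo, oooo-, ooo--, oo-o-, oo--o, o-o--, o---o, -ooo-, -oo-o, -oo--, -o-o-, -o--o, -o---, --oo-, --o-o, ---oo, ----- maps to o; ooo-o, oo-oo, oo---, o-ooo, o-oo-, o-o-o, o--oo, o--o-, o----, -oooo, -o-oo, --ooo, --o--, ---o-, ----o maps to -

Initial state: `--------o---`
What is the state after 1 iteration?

oooooo---o-o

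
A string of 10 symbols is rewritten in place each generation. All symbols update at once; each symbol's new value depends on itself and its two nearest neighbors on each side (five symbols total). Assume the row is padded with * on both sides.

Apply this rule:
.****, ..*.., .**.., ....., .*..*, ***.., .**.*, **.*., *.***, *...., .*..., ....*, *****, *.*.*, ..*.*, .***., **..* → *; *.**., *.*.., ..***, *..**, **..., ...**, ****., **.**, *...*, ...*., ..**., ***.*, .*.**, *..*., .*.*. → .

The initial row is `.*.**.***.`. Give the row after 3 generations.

..**.*..*.

**..*.**..
.**.*..**.
..**.*..*.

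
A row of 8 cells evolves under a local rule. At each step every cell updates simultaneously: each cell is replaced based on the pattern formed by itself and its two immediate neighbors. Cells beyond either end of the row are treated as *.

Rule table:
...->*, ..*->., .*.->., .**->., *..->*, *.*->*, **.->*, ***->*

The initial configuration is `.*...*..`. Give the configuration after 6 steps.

*.**..*.
**.**..*
***.**..
****.**.
*****.**
******.*

******.*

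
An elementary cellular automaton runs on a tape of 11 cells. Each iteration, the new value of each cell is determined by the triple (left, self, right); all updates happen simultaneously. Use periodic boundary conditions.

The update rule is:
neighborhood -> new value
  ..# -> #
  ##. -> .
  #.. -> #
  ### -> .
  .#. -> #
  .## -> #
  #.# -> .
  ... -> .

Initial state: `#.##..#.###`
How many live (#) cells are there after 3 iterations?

7

..#.###.#..
.##.#...##.
##..##.##.#
count of #: 7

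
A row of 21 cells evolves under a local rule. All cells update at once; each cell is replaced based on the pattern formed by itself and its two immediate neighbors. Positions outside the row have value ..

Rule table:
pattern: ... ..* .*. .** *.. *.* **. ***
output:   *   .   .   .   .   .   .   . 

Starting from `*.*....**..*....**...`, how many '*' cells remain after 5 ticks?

tick 1: ....**.......**....**
tick 2: ***....*****....**...
tick 3: ....**.......**....**  (repeats tick 1; period 2)
tick 5: ....**.......**....**
count of *: 6

6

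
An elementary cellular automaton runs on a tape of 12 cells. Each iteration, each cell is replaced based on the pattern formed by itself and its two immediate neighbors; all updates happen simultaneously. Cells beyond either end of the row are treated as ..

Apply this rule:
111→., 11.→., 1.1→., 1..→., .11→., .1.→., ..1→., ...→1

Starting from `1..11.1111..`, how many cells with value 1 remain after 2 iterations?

10

...........1
1111111111..
count of 1: 10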